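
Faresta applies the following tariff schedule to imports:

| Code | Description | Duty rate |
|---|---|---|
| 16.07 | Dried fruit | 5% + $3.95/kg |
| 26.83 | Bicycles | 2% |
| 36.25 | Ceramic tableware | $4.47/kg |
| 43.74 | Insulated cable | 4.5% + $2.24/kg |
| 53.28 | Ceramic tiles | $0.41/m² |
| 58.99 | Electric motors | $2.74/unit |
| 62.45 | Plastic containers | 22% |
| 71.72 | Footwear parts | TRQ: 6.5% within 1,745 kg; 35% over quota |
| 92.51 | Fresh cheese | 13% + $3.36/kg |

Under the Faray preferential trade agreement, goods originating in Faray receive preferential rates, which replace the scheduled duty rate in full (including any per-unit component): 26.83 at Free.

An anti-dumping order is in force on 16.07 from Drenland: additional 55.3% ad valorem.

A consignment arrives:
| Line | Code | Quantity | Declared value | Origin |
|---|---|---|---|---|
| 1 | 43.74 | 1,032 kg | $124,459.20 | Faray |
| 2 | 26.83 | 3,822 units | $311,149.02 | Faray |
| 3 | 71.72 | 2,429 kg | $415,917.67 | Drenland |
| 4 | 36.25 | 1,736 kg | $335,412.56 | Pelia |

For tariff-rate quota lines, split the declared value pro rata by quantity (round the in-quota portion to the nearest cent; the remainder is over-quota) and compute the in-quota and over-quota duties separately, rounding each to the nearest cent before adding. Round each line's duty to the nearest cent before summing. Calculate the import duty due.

Line 1 (43.74, Faray, 1,032 kg, $124,459.20):
Base rate for 43.74 is 4.5% + $2.24/kg.
Origin Faray is the FTA partner but 43.74 is not on the preference list; base rate stands.
Duty = $124,459.20 × 4.5% + 1,032 × $2.24 = $7,912.34.
Line 2 (26.83, Faray, 3,822 units, $311,149.02):
Base rate for 26.83 is 2%.
Origin Faray qualifies under the Faresta–Faray agreement and 26.83 is covered: preferential rate Free applies instead.
Duty = $311,149.02 × 0% = $0.00.
Line 3 (71.72, Drenland, 2,429 kg, $415,917.67):
Code 71.72 is under a tariff-rate quota (threshold 1,745 kg). In-quota: 1,745 kg at 6.5%; over-quota: 684 kg at 35%.
Pro-rata value split: in-quota = $415,917.67 × 1,745/2,429 = $298,796.35; over-quota = $415,917.67 − $298,796.35 = $117,121.32.
In-quota duty = $298,796.35 × 6.5% = $19,421.76. Over-quota duty = $117,121.32 × 35% = $40,992.46.
Line duty = $19,421.76 + $40,992.46 = $60,414.22.
Line 4 (36.25, Pelia, 1,736 kg, $335,412.56):
Base rate for 36.25 is $4.47/kg.
Duty = 1,736 × $4.47 = $7,759.92.
Total = $7,912.34 + $0.00 + $60,414.22 + $7,759.92 = $76,086.48.

$76,086.48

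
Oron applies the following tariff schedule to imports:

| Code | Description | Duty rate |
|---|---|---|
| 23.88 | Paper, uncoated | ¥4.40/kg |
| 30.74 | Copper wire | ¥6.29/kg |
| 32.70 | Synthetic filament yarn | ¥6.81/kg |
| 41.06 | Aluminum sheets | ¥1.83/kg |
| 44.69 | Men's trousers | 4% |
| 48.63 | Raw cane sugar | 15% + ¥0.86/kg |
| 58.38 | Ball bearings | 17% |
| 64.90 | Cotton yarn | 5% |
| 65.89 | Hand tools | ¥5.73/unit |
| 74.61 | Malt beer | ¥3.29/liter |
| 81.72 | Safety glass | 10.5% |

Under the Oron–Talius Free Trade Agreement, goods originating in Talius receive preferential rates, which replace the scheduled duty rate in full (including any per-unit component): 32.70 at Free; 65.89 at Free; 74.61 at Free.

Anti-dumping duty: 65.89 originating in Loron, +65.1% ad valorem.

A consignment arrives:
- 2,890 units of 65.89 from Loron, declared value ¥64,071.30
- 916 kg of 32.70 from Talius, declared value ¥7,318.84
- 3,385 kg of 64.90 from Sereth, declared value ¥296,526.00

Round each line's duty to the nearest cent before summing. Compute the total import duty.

Line 1 (65.89, Loron, 2,890 units, ¥64,071.30):
Base rate for 65.89 is ¥5.73/unit.
65.89 has an FTA preferential rate, but origin Loron is not Talius; base rate stands.
Additional duty on 65.89 from Loron: +65.1% ad valorem. Applied ad valorem rate = 65.1%.
Duty = ¥64,071.30 × 65.1% + 2,890 × ¥5.73 = ¥58,270.12.
Line 2 (32.70, Talius, 916 kg, ¥7,318.84):
Base rate for 32.70 is ¥6.81/kg.
Origin Talius qualifies under the Oron–Talius agreement and 32.70 is covered: preferential rate Free applies instead.
Duty = ¥7,318.84 × 0% = ¥0.00.
Line 3 (64.90, Sereth, 3,385 kg, ¥296,526.00):
Base rate for 64.90 is 5%.
Duty = ¥296,526.00 × 5% = ¥14,826.30.
Total = ¥58,270.12 + ¥0.00 + ¥14,826.30 = ¥73,096.42.

¥73,096.42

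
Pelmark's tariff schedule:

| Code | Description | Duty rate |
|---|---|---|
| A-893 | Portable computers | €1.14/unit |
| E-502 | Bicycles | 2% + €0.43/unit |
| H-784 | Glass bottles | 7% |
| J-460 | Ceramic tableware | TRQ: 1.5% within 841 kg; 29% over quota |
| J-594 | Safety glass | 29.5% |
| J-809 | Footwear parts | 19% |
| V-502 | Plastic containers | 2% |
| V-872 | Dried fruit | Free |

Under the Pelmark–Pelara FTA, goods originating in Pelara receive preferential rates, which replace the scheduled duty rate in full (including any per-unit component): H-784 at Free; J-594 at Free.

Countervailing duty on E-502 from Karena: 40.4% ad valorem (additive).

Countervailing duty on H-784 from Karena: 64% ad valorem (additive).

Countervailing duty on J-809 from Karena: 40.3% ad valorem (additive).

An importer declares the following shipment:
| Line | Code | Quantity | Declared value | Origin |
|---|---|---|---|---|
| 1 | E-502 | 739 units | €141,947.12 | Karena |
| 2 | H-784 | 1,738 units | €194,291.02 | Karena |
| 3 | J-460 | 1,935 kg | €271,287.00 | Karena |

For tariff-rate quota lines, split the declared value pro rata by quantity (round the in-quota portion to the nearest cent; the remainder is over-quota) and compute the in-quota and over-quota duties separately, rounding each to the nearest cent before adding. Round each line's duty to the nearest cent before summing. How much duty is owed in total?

€244,698.44

Line 1 (E-502, Karena, 739 units, €141,947.12):
Base rate for E-502 is 2% + €0.43/unit.
Additional duty on E-502 from Karena: +40.4%. Applied ad valorem rate: 2% + 40.4% = 42.4%.
Duty = €141,947.12 × 42.4% + 739 × €0.43 = €60,503.35.
Line 2 (H-784, Karena, 1,738 units, €194,291.02):
Base rate for H-784 is 7%.
H-784 has an FTA preferential rate, but origin Karena is not Pelara; base rate stands.
Additional duty on H-784 from Karena: +64%. Applied ad valorem rate: 7% + 64% = 71%.
Duty = €194,291.02 × 71% = €137,946.62.
Line 3 (J-460, Karena, 1,935 kg, €271,287.00):
Code J-460 is under a tariff-rate quota (threshold 841 kg). In-quota: 841 kg at 1.5%; over-quota: 1,094 kg at 29%.
Pro-rata value split: in-quota = €271,287.00 × 841/1,935 = €117,908.20; over-quota = €271,287.00 − €117,908.20 = €153,378.80.
In-quota duty = €117,908.20 × 1.5% = €1,768.62. Over-quota duty = €153,378.80 × 29% = €44,479.85.
Line duty = €1,768.62 + €44,479.85 = €46,248.47.
Total = €60,503.35 + €137,946.62 + €46,248.47 = €244,698.44.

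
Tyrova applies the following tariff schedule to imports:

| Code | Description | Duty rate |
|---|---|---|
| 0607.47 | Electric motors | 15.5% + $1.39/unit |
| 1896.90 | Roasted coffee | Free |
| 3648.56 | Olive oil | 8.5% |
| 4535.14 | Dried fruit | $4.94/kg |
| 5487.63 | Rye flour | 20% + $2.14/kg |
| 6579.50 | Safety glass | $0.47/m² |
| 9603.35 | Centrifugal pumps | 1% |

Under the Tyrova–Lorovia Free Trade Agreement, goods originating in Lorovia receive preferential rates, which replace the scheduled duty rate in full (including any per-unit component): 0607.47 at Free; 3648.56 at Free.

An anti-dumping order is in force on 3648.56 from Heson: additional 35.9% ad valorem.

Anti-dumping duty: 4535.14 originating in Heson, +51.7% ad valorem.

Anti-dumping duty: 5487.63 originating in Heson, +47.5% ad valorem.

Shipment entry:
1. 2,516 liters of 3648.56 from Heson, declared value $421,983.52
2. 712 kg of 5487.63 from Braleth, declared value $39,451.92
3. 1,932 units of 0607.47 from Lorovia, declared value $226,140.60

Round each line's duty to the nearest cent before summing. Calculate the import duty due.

Line 1 (3648.56, Heson, 2,516 liters, $421,983.52):
Base rate for 3648.56 is 8.5%.
3648.56 has an FTA preferential rate, but origin Heson is not Lorovia; base rate stands.
Additional duty on 3648.56 from Heson: +35.9%. Applied ad valorem rate: 8.5% + 35.9% = 44.4%.
Duty = $421,983.52 × 44.4% = $187,360.68.
Line 2 (5487.63, Braleth, 712 kg, $39,451.92):
Base rate for 5487.63 is 20% + $2.14/kg.
The additional-duty order on 5487.63 targets Heson, not Braleth; it does not apply.
Duty = $39,451.92 × 20% + 712 × $2.14 = $9,414.06.
Line 3 (0607.47, Lorovia, 1,932 units, $226,140.60):
Base rate for 0607.47 is 15.5% + $1.39/unit.
Origin Lorovia qualifies under the Tyrova–Lorovia agreement and 0607.47 is covered: preferential rate Free applies instead.
Duty = $226,140.60 × 0% = $0.00.
Total = $187,360.68 + $9,414.06 + $0.00 = $196,774.74.

$196,774.74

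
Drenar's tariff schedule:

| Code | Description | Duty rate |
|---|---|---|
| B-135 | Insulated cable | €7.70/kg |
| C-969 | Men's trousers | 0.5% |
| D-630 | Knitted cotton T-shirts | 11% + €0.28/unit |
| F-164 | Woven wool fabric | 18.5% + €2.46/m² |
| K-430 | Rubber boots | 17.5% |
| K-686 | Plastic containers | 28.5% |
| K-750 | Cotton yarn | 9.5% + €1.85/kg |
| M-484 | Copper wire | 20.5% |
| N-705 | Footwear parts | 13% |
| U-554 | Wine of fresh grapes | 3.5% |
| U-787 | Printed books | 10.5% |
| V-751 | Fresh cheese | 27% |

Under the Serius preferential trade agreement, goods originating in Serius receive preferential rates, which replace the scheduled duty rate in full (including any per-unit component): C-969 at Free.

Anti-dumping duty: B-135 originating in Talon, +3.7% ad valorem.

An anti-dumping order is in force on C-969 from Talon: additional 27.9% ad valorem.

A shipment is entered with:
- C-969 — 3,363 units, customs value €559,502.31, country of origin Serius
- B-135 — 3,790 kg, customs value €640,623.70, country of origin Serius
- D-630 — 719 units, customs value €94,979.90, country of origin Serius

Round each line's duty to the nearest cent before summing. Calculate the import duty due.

€39,832.11

Line 1 (C-969, Serius, 3,363 units, €559,502.31):
Base rate for C-969 is 0.5%.
Origin Serius qualifies under the Drenar–Serius agreement and C-969 is covered: preferential rate Free applies instead.
The additional-duty order on C-969 targets Talon, not Serius; it does not apply.
Duty = €559,502.31 × 0% = €0.00.
Line 2 (B-135, Serius, 3,790 kg, €640,623.70):
Base rate for B-135 is €7.70/kg.
Origin Serius is the FTA partner but B-135 is not on the preference list; base rate stands.
The additional-duty order on B-135 targets Talon, not Serius; it does not apply.
Duty = 3,790 × €7.70 = €29,183.00.
Line 3 (D-630, Serius, 719 units, €94,979.90):
Base rate for D-630 is 11% + €0.28/unit.
Origin Serius is the FTA partner but D-630 is not on the preference list; base rate stands.
Duty = €94,979.90 × 11% + 719 × €0.28 = €10,649.11.
Total = €0.00 + €29,183.00 + €10,649.11 = €39,832.11.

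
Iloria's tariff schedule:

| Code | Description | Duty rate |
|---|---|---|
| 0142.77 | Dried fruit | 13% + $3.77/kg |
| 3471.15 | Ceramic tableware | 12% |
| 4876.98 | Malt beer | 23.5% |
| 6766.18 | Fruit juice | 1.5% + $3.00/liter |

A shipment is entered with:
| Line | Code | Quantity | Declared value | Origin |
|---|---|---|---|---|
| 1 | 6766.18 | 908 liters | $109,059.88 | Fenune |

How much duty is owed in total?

$4,359.90

Line 1 (6766.18, Fenune, 908 liters, $109,059.88):
Base rate for 6766.18 is 1.5% + $3.00/liter.
Duty = $109,059.88 × 1.5% + 908 × $3.00 = $4,359.90.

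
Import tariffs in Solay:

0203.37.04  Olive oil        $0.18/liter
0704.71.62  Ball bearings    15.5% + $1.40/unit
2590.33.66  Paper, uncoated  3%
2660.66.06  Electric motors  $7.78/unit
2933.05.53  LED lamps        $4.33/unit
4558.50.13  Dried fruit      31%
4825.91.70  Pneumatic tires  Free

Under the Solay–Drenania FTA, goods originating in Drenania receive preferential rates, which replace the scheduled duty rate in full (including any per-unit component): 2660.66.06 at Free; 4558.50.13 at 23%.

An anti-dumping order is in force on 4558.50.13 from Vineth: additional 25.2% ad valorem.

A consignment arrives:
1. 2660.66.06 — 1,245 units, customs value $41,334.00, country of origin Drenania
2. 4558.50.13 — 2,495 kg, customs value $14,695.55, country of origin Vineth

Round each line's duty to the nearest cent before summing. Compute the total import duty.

$8,258.90

Line 1 (2660.66.06, Drenania, 1,245 units, $41,334.00):
Base rate for 2660.66.06 is $7.78/unit.
Origin Drenania qualifies under the Solay–Drenania agreement and 2660.66.06 is covered: preferential rate Free applies instead.
Duty = $41,334.00 × 0% = $0.00.
Line 2 (4558.50.13, Vineth, 2,495 kg, $14,695.55):
Base rate for 4558.50.13 is 31%.
4558.50.13 has an FTA preferential rate, but origin Vineth is not Drenania; base rate stands.
Additional duty on 4558.50.13 from Vineth: +25.2%. Applied ad valorem rate: 31% + 25.2% = 56.2%.
Duty = $14,695.55 × 56.2% = $8,258.90.
Total = $0.00 + $8,258.90 = $8,258.90.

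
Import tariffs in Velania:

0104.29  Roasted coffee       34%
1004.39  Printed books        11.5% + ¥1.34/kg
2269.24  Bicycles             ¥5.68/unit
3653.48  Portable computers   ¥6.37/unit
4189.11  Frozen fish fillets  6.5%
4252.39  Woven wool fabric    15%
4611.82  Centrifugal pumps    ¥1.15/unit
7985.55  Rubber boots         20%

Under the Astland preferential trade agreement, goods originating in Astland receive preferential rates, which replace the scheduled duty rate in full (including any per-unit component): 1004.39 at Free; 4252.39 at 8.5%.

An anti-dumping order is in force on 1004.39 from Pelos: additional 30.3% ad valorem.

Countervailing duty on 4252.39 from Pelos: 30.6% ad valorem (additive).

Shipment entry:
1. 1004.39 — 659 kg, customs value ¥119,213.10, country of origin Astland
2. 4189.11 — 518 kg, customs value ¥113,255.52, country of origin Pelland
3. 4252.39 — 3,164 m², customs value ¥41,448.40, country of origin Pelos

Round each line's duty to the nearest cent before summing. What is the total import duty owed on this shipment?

¥26,262.08

Line 1 (1004.39, Astland, 659 kg, ¥119,213.10):
Base rate for 1004.39 is 11.5% + ¥1.34/kg.
Origin Astland qualifies under the Velania–Astland agreement and 1004.39 is covered: preferential rate Free applies instead.
The additional-duty order on 1004.39 targets Pelos, not Astland; it does not apply.
Duty = ¥119,213.10 × 0% = ¥0.00.
Line 2 (4189.11, Pelland, 518 kg, ¥113,255.52):
Base rate for 4189.11 is 6.5%.
Duty = ¥113,255.52 × 6.5% = ¥7,361.61.
Line 3 (4252.39, Pelos, 3,164 m², ¥41,448.40):
Base rate for 4252.39 is 15%.
4252.39 has an FTA preferential rate, but origin Pelos is not Astland; base rate stands.
Additional duty on 4252.39 from Pelos: +30.6%. Applied ad valorem rate: 15% + 30.6% = 45.6%.
Duty = ¥41,448.40 × 45.6% = ¥18,900.47.
Total = ¥0.00 + ¥7,361.61 + ¥18,900.47 = ¥26,262.08.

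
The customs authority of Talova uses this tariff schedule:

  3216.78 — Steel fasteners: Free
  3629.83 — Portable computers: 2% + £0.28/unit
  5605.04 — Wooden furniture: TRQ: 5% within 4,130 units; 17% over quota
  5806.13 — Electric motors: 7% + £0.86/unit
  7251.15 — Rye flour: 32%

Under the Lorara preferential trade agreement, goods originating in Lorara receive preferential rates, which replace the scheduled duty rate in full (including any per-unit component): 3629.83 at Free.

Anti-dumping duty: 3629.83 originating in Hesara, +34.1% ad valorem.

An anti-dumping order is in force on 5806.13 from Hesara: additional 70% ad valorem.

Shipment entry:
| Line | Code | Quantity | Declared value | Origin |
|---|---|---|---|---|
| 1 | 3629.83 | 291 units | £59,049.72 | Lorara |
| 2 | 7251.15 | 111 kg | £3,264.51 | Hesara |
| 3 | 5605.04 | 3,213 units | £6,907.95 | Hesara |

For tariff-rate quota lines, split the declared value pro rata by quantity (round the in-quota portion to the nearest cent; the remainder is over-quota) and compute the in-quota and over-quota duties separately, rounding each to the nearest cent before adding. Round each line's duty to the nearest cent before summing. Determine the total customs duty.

£1,390.04

Line 1 (3629.83, Lorara, 291 units, £59,049.72):
Base rate for 3629.83 is 2% + £0.28/unit.
Origin Lorara qualifies under the Talova–Lorara agreement and 3629.83 is covered: preferential rate Free applies instead.
The additional-duty order on 3629.83 targets Hesara, not Lorara; it does not apply.
Duty = £59,049.72 × 0% = £0.00.
Line 2 (7251.15, Hesara, 111 kg, £3,264.51):
Base rate for 7251.15 is 32%.
Duty = £3,264.51 × 32% = £1,044.64.
Line 3 (5605.04, Hesara, 3,213 units, £6,907.95):
Code 5605.04 is under a tariff-rate quota (threshold 4,130 units). Quantity 3,213 units is within the quota, so the in-quota rate 5% applies to the full value.
Duty = £6,907.95 × 5% = £345.40.
Total = £0.00 + £1,044.64 + £345.40 = £1,390.04.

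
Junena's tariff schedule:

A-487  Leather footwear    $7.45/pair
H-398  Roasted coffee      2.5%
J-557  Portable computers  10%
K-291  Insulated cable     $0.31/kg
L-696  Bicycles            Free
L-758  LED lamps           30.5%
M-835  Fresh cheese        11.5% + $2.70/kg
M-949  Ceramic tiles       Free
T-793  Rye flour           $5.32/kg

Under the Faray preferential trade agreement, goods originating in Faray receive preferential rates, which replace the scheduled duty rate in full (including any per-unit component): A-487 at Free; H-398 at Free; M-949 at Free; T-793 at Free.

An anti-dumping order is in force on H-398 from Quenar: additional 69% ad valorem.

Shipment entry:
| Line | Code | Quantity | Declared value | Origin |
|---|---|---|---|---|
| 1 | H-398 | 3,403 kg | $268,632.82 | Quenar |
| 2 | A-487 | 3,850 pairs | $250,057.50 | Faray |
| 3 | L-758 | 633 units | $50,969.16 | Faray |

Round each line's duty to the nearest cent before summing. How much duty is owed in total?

$207,618.06

Line 1 (H-398, Quenar, 3,403 kg, $268,632.82):
Base rate for H-398 is 2.5%.
H-398 has an FTA preferential rate, but origin Quenar is not Faray; base rate stands.
Additional duty on H-398 from Quenar: +69%. Applied ad valorem rate: 2.5% + 69% = 71.5%.
Duty = $268,632.82 × 71.5% = $192,072.47.
Line 2 (A-487, Faray, 3,850 pairs, $250,057.50):
Base rate for A-487 is $7.45/pair.
Origin Faray qualifies under the Junena–Faray agreement and A-487 is covered: preferential rate Free applies instead.
Duty = $250,057.50 × 0% = $0.00.
Line 3 (L-758, Faray, 633 units, $50,969.16):
Base rate for L-758 is 30.5%.
Origin Faray is the FTA partner but L-758 is not on the preference list; base rate stands.
Duty = $50,969.16 × 30.5% = $15,545.59.
Total = $192,072.47 + $0.00 + $15,545.59 = $207,618.06.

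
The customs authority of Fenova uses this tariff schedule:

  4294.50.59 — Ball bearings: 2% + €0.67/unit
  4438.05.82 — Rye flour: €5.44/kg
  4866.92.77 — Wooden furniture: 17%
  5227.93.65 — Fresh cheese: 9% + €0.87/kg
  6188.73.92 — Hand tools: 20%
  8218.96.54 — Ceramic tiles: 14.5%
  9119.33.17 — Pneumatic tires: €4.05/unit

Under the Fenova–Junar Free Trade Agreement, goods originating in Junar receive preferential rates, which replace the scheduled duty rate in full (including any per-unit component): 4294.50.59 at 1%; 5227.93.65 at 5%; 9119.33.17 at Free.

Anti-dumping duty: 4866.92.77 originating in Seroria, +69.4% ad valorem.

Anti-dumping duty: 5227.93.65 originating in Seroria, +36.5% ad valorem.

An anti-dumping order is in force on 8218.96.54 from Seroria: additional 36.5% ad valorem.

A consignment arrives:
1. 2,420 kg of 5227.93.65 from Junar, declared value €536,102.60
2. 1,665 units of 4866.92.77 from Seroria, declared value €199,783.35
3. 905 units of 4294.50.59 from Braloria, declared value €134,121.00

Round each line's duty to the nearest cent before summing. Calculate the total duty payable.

€202,706.71

Line 1 (5227.93.65, Junar, 2,420 kg, €536,102.60):
Base rate for 5227.93.65 is 9% + €0.87/kg.
Origin Junar qualifies under the Fenova–Junar agreement and 5227.93.65 is covered: preferential rate 5% applies instead.
The additional-duty order on 5227.93.65 targets Seroria, not Junar; it does not apply.
Duty = €536,102.60 × 5% = €26,805.13.
Line 2 (4866.92.77, Seroria, 1,665 units, €199,783.35):
Base rate for 4866.92.77 is 17%.
Additional duty on 4866.92.77 from Seroria: +69.4%. Applied ad valorem rate: 17% + 69.4% = 86.4%.
Duty = €199,783.35 × 86.4% = €172,612.81.
Line 3 (4294.50.59, Braloria, 905 units, €134,121.00):
Base rate for 4294.50.59 is 2% + €0.67/unit.
4294.50.59 has an FTA preferential rate, but origin Braloria is not Junar; base rate stands.
Duty = €134,121.00 × 2% + 905 × €0.67 = €3,288.77.
Total = €26,805.13 + €172,612.81 + €3,288.77 = €202,706.71.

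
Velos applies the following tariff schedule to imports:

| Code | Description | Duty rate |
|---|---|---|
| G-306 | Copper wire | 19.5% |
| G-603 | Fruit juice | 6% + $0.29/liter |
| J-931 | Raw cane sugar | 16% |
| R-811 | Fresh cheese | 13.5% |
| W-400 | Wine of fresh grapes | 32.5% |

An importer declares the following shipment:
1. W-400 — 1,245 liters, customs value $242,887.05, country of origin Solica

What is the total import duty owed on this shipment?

Line 1 (W-400, Solica, 1,245 liters, $242,887.05):
Base rate for W-400 is 32.5%.
Duty = $242,887.05 × 32.5% = $78,938.29.

$78,938.29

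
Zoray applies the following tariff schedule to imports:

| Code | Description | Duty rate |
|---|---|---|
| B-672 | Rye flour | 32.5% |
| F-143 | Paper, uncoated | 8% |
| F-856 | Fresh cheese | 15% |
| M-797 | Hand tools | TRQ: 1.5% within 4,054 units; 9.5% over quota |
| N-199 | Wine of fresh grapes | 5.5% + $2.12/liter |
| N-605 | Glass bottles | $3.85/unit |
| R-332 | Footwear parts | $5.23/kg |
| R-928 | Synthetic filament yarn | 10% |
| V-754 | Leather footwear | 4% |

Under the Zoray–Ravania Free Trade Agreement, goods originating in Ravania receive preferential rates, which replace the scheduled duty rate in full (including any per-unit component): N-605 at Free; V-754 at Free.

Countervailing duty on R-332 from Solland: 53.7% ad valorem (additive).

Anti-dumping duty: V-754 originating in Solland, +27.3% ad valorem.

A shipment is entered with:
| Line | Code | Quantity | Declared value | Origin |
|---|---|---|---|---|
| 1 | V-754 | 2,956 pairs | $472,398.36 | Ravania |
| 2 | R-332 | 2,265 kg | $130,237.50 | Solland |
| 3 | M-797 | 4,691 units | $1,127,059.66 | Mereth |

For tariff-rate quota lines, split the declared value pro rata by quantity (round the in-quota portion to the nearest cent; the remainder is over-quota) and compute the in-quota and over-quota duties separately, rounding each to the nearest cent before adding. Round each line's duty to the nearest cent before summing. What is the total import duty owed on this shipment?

$110,933.03

Line 1 (V-754, Ravania, 2,956 pairs, $472,398.36):
Base rate for V-754 is 4%.
Origin Ravania qualifies under the Zoray–Ravania agreement and V-754 is covered: preferential rate Free applies instead.
The additional-duty order on V-754 targets Solland, not Ravania; it does not apply.
Duty = $472,398.36 × 0% = $0.00.
Line 2 (R-332, Solland, 2,265 kg, $130,237.50):
Base rate for R-332 is $5.23/kg.
Additional duty on R-332 from Solland: +53.7% ad valorem. Applied ad valorem rate = 53.7%.
Duty = $130,237.50 × 53.7% + 2,265 × $5.23 = $81,783.49.
Line 3 (M-797, Mereth, 4,691 units, $1,127,059.66):
Code M-797 is under a tariff-rate quota (threshold 4,054 units). In-quota: 4,054 units at 1.5%; over-quota: 637 units at 9.5%.
Pro-rata value split: in-quota = $1,127,059.66 × 4,054/4,691 = $974,014.04; over-quota = $1,127,059.66 − $974,014.04 = $153,045.62.
In-quota duty = $974,014.04 × 1.5% = $14,610.21. Over-quota duty = $153,045.62 × 9.5% = $14,539.33.
Line duty = $14,610.21 + $14,539.33 = $29,149.54.
Total = $0.00 + $81,783.49 + $29,149.54 = $110,933.03.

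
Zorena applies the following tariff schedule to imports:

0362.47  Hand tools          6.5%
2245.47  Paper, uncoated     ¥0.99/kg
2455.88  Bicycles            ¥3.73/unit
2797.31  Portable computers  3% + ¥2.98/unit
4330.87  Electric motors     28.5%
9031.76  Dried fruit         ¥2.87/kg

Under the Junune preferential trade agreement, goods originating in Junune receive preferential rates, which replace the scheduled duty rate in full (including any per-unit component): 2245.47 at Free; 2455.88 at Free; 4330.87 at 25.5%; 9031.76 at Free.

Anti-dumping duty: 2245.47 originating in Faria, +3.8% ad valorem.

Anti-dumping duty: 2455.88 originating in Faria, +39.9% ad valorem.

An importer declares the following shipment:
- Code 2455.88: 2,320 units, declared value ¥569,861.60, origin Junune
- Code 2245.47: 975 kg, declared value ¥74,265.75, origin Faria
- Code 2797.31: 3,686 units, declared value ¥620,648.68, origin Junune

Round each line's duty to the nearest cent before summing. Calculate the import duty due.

¥33,391.09

Line 1 (2455.88, Junune, 2,320 units, ¥569,861.60):
Base rate for 2455.88 is ¥3.73/unit.
Origin Junune qualifies under the Zorena–Junune agreement and 2455.88 is covered: preferential rate Free applies instead.
The additional-duty order on 2455.88 targets Faria, not Junune; it does not apply.
Duty = ¥569,861.60 × 0% = ¥0.00.
Line 2 (2245.47, Faria, 975 kg, ¥74,265.75):
Base rate for 2245.47 is ¥0.99/kg.
2245.47 has an FTA preferential rate, but origin Faria is not Junune; base rate stands.
Additional duty on 2245.47 from Faria: +3.8% ad valorem. Applied ad valorem rate = 3.8%.
Duty = ¥74,265.75 × 3.8% + 975 × ¥0.99 = ¥3,787.35.
Line 3 (2797.31, Junune, 3,686 units, ¥620,648.68):
Base rate for 2797.31 is 3% + ¥2.98/unit.
Origin Junune is the FTA partner but 2797.31 is not on the preference list; base rate stands.
Duty = ¥620,648.68 × 3% + 3,686 × ¥2.98 = ¥29,603.74.
Total = ¥0.00 + ¥3,787.35 + ¥29,603.74 = ¥33,391.09.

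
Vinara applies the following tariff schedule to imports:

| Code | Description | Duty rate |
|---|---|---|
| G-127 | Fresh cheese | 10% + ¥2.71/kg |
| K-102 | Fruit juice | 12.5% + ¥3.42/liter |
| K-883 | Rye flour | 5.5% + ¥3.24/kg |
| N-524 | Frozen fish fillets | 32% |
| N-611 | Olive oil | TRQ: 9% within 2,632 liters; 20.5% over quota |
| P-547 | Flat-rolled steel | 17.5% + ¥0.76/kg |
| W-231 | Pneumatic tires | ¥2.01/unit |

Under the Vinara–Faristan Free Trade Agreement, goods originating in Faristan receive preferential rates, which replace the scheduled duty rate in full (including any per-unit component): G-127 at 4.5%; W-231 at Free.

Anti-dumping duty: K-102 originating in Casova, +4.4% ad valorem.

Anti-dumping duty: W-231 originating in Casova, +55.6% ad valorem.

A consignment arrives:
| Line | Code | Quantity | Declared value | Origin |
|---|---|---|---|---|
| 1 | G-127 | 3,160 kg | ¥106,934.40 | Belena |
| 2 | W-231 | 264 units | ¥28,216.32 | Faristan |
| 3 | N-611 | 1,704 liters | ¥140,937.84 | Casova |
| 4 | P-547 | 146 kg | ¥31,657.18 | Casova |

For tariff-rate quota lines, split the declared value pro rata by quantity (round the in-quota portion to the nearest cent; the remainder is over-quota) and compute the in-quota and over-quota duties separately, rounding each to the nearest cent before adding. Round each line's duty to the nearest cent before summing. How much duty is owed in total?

¥37,592.42

Line 1 (G-127, Belena, 3,160 kg, ¥106,934.40):
Base rate for G-127 is 10% + ¥2.71/kg.
G-127 has an FTA preferential rate, but origin Belena is not Faristan; base rate stands.
Duty = ¥106,934.40 × 10% + 3,160 × ¥2.71 = ¥19,257.04.
Line 2 (W-231, Faristan, 264 units, ¥28,216.32):
Base rate for W-231 is ¥2.01/unit.
Origin Faristan qualifies under the Vinara–Faristan agreement and W-231 is covered: preferential rate Free applies instead.
The additional-duty order on W-231 targets Casova, not Faristan; it does not apply.
Duty = ¥28,216.32 × 0% = ¥0.00.
Line 3 (N-611, Casova, 1,704 liters, ¥140,937.84):
Code N-611 is under a tariff-rate quota (threshold 2,632 liters). Quantity 1,704 liters is within the quota, so the in-quota rate 9% applies to the full value.
Duty = ¥140,937.84 × 9% = ¥12,684.41.
Line 4 (P-547, Casova, 146 kg, ¥31,657.18):
Base rate for P-547 is 17.5% + ¥0.76/kg.
Duty = ¥31,657.18 × 17.5% + 146 × ¥0.76 = ¥5,650.97.
Total = ¥19,257.04 + ¥0.00 + ¥12,684.41 + ¥5,650.97 = ¥37,592.42.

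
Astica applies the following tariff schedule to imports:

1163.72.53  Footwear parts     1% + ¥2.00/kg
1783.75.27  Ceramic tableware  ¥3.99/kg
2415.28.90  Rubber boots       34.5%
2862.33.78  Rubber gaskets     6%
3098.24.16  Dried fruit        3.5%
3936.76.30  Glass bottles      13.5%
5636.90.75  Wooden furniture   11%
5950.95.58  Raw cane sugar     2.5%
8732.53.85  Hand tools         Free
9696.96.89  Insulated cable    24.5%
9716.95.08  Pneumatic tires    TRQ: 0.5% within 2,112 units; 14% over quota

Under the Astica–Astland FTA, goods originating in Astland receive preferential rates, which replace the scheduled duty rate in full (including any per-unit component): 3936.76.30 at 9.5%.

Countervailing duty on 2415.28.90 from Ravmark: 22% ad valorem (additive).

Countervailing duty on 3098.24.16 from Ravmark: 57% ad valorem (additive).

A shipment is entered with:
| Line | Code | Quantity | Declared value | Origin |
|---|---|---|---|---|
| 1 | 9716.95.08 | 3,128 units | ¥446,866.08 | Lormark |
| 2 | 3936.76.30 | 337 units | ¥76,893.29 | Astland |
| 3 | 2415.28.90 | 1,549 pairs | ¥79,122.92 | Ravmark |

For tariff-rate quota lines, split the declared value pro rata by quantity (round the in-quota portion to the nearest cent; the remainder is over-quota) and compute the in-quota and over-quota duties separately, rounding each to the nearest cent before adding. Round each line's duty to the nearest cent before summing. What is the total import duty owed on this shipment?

¥73,838.32

Line 1 (9716.95.08, Lormark, 3,128 units, ¥446,866.08):
Code 9716.95.08 is under a tariff-rate quota (threshold 2,112 units). In-quota: 2,112 units at 0.5%; over-quota: 1,016 units at 14%.
Pro-rata value split: in-quota = ¥446,866.08 × 2,112/3,128 = ¥301,720.32; over-quota = ¥446,866.08 − ¥301,720.32 = ¥145,145.76.
In-quota duty = ¥301,720.32 × 0.5% = ¥1,508.60. Over-quota duty = ¥145,145.76 × 14% = ¥20,320.41.
Line duty = ¥1,508.60 + ¥20,320.41 = ¥21,829.01.
Line 2 (3936.76.30, Astland, 337 units, ¥76,893.29):
Base rate for 3936.76.30 is 13.5%.
Origin Astland qualifies under the Astica–Astland agreement and 3936.76.30 is covered: preferential rate 9.5% applies instead.
Duty = ¥76,893.29 × 9.5% = ¥7,304.86.
Line 3 (2415.28.90, Ravmark, 1,549 pairs, ¥79,122.92):
Base rate for 2415.28.90 is 34.5%.
Additional duty on 2415.28.90 from Ravmark: +22%. Applied ad valorem rate: 34.5% + 22% = 56.5%.
Duty = ¥79,122.92 × 56.5% = ¥44,704.45.
Total = ¥21,829.01 + ¥7,304.86 + ¥44,704.45 = ¥73,838.32.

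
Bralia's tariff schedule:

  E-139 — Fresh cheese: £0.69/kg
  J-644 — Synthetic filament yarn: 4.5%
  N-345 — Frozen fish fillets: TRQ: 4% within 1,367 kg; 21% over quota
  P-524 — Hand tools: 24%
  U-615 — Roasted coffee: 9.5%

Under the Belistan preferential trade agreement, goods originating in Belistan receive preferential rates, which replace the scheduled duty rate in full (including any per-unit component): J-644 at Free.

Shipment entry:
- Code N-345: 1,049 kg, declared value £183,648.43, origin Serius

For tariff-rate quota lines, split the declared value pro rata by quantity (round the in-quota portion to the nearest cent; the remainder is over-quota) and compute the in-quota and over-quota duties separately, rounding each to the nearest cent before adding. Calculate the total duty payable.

Line 1 (N-345, Serius, 1,049 kg, £183,648.43):
Code N-345 is under a tariff-rate quota (threshold 1,367 kg). Quantity 1,049 kg is within the quota, so the in-quota rate 4% applies to the full value.
Duty = £183,648.43 × 4% = £7,345.94.

£7,345.94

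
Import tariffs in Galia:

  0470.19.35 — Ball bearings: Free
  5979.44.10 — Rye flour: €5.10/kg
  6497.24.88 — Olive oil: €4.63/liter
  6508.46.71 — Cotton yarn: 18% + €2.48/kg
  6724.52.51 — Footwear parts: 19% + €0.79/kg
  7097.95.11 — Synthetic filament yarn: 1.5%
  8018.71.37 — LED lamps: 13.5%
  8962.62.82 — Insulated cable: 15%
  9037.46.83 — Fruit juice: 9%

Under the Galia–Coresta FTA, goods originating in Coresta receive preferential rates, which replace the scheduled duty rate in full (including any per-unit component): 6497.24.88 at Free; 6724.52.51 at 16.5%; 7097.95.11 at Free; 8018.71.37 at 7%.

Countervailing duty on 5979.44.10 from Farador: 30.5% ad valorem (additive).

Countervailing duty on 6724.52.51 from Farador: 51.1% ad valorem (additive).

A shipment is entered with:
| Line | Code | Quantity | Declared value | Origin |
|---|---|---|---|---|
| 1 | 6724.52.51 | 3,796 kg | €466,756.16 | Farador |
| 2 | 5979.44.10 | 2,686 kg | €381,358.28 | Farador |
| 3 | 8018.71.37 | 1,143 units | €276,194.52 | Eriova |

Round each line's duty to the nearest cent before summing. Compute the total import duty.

Line 1 (6724.52.51, Farador, 3,796 kg, €466,756.16):
Base rate for 6724.52.51 is 19% + €0.79/kg.
6724.52.51 has an FTA preferential rate, but origin Farador is not Coresta; base rate stands.
Additional duty on 6724.52.51 from Farador: +51.1%. Applied ad valorem rate: 19% + 51.1% = 70.1%.
Duty = €466,756.16 × 70.1% + 3,796 × €0.79 = €330,194.91.
Line 2 (5979.44.10, Farador, 2,686 kg, €381,358.28):
Base rate for 5979.44.10 is €5.10/kg.
Additional duty on 5979.44.10 from Farador: +30.5% ad valorem. Applied ad valorem rate = 30.5%.
Duty = €381,358.28 × 30.5% + 2,686 × €5.10 = €130,012.88.
Line 3 (8018.71.37, Eriova, 1,143 units, €276,194.52):
Base rate for 8018.71.37 is 13.5%.
8018.71.37 has an FTA preferential rate, but origin Eriova is not Coresta; base rate stands.
Duty = €276,194.52 × 13.5% = €37,286.26.
Total = €330,194.91 + €130,012.88 + €37,286.26 = €497,494.05.

€497,494.05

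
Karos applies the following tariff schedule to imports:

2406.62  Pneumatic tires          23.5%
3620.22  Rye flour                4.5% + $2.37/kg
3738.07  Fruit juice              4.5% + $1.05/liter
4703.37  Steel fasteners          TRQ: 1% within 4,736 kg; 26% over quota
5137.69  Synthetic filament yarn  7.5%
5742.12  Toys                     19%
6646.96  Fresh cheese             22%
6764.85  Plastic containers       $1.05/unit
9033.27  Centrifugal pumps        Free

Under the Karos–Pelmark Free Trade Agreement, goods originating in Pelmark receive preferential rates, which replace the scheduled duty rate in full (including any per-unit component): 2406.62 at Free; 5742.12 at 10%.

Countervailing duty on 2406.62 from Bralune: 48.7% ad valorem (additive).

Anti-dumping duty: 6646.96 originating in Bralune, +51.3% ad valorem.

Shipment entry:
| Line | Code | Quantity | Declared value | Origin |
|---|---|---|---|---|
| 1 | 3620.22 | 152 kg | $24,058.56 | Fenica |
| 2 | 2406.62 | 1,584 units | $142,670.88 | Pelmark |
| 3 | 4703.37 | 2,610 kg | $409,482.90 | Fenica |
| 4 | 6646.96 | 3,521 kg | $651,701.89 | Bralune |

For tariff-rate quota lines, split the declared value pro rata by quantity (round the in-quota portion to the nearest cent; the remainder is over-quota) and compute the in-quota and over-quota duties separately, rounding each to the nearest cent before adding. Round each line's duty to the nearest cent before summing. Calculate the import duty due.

$483,235.20

Line 1 (3620.22, Fenica, 152 kg, $24,058.56):
Base rate for 3620.22 is 4.5% + $2.37/kg.
Duty = $24,058.56 × 4.5% + 152 × $2.37 = $1,442.88.
Line 2 (2406.62, Pelmark, 1,584 units, $142,670.88):
Base rate for 2406.62 is 23.5%.
Origin Pelmark qualifies under the Karos–Pelmark agreement and 2406.62 is covered: preferential rate Free applies instead.
The additional-duty order on 2406.62 targets Bralune, not Pelmark; it does not apply.
Duty = $142,670.88 × 0% = $0.00.
Line 3 (4703.37, Fenica, 2,610 kg, $409,482.90):
Code 4703.37 is under a tariff-rate quota (threshold 4,736 kg). Quantity 2,610 kg is within the quota, so the in-quota rate 1% applies to the full value.
Duty = $409,482.90 × 1% = $4,094.83.
Line 4 (6646.96, Bralune, 3,521 kg, $651,701.89):
Base rate for 6646.96 is 22%.
Additional duty on 6646.96 from Bralune: +51.3%. Applied ad valorem rate: 22% + 51.3% = 73.3%.
Duty = $651,701.89 × 73.3% = $477,697.49.
Total = $1,442.88 + $0.00 + $4,094.83 + $477,697.49 = $483,235.20.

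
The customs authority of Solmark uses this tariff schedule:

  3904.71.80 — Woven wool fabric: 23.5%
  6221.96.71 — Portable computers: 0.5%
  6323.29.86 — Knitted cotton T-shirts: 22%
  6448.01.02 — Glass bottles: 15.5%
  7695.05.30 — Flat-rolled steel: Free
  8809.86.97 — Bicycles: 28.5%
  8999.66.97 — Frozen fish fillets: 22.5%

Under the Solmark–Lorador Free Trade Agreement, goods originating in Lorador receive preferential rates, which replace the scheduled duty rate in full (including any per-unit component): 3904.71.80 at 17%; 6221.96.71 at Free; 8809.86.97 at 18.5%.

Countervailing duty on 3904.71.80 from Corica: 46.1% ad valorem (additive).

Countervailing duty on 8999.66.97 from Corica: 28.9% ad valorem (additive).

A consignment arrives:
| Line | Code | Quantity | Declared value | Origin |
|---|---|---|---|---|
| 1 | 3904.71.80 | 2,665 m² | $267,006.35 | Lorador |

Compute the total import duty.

$45,391.08

Line 1 (3904.71.80, Lorador, 2,665 m², $267,006.35):
Base rate for 3904.71.80 is 23.5%.
Origin Lorador qualifies under the Solmark–Lorador agreement and 3904.71.80 is covered: preferential rate 17% applies instead.
The additional-duty order on 3904.71.80 targets Corica, not Lorador; it does not apply.
Duty = $267,006.35 × 17% = $45,391.08.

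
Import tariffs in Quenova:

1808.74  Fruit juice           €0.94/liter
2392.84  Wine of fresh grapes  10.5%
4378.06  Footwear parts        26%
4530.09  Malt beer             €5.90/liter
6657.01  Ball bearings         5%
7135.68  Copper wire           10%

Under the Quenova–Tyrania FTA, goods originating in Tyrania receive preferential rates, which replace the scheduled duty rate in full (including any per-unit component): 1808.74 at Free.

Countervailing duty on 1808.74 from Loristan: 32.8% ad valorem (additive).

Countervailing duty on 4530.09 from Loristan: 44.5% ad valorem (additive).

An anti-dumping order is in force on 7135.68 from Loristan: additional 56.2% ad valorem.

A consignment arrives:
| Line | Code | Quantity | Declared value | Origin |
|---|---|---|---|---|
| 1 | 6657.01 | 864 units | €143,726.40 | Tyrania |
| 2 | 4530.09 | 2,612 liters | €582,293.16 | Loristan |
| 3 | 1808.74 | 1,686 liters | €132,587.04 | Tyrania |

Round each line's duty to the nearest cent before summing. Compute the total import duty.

€281,717.58

Line 1 (6657.01, Tyrania, 864 units, €143,726.40):
Base rate for 6657.01 is 5%.
Origin Tyrania is the FTA partner but 6657.01 is not on the preference list; base rate stands.
Duty = €143,726.40 × 5% = €7,186.32.
Line 2 (4530.09, Loristan, 2,612 liters, €582,293.16):
Base rate for 4530.09 is €5.90/liter.
Additional duty on 4530.09 from Loristan: +44.5% ad valorem. Applied ad valorem rate = 44.5%.
Duty = €582,293.16 × 44.5% + 2,612 × €5.90 = €274,531.26.
Line 3 (1808.74, Tyrania, 1,686 liters, €132,587.04):
Base rate for 1808.74 is €0.94/liter.
Origin Tyrania qualifies under the Quenova–Tyrania agreement and 1808.74 is covered: preferential rate Free applies instead.
The additional-duty order on 1808.74 targets Loristan, not Tyrania; it does not apply.
Duty = €132,587.04 × 0% = €0.00.
Total = €7,186.32 + €274,531.26 + €0.00 = €281,717.58.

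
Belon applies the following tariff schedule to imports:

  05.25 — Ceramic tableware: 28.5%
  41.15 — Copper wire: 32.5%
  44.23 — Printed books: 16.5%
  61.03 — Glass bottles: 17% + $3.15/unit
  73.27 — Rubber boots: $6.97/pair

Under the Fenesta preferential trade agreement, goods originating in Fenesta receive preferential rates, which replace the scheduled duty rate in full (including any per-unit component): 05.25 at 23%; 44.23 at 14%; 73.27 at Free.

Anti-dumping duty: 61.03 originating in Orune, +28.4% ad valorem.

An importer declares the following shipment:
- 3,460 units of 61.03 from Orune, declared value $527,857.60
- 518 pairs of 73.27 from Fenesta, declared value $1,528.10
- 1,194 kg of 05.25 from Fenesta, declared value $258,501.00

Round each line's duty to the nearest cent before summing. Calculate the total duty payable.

Line 1 (61.03, Orune, 3,460 units, $527,857.60):
Base rate for 61.03 is 17% + $3.15/unit.
Additional duty on 61.03 from Orune: +28.4%. Applied ad valorem rate: 17% + 28.4% = 45.4%.
Duty = $527,857.60 × 45.4% + 3,460 × $3.15 = $250,546.35.
Line 2 (73.27, Fenesta, 518 pairs, $1,528.10):
Base rate for 73.27 is $6.97/pair.
Origin Fenesta qualifies under the Belon–Fenesta agreement and 73.27 is covered: preferential rate Free applies instead.
Duty = $1,528.10 × 0% = $0.00.
Line 3 (05.25, Fenesta, 1,194 kg, $258,501.00):
Base rate for 05.25 is 28.5%.
Origin Fenesta qualifies under the Belon–Fenesta agreement and 05.25 is covered: preferential rate 23% applies instead.
Duty = $258,501.00 × 23% = $59,455.23.
Total = $250,546.35 + $0.00 + $59,455.23 = $310,001.58.

$310,001.58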